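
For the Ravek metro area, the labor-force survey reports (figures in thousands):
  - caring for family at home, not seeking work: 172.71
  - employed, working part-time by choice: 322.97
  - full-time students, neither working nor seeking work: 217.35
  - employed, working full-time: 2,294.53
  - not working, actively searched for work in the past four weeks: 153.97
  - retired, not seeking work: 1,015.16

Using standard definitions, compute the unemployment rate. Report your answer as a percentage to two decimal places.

Employed = 322.97 + 2,294.53 = 2,617.50 thousand.
Unemployed = 153.97 thousand.
Labor force = 2,617.50 + 153.97 = 2,771.47 thousand.
Unemployment rate = 153.97 / 2,771.47 = 5.56%.

Unemployment rate ≈ 5.56%.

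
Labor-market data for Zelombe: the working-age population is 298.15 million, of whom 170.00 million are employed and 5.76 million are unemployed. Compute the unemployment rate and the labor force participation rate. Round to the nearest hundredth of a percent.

Unemployment rate ≈ 3.28%; labor force participation rate ≈ 58.95%.

Labor force = employed + unemployed = 170.00 + 5.76 = 175.76 million.
Unemployment rate = 5.76 / 175.76 = 3.28%.
Labor force participation rate = 175.76 / 298.15 = 58.95%.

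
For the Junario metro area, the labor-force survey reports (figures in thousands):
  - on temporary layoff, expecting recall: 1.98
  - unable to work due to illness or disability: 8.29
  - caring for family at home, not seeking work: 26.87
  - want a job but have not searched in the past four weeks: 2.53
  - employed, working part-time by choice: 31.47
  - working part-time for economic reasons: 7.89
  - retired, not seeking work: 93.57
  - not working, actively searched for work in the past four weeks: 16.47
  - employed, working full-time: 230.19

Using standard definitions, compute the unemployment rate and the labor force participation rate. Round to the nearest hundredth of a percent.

Employed = 31.47 + 7.89 + 230.19 = 269.55 thousand (anyone who worked, including part-time for economic reasons, counts as employed).
Unemployed = 1.98 + 16.47 = 18.45 thousand (jobless and actively searching, or on temporary layoff).
Labor force = 269.55 + 18.45 = 288.00 thousand.
Not in labor force = 8.29 + 26.87 + 2.53 + 93.57 = 131.26 thousand (those not working and not actively searching are outside the labor force — including those who want a job but have given up searching).
Civilian working-age population = 288.00 + 131.26 = 419.26 thousand.
Unemployment rate = 18.45 / 288.00 = 6.41%.
Labor force participation rate = 288.00 / 419.26 = 68.69%.

Unemployment rate ≈ 6.41%; labor force participation rate ≈ 68.69%.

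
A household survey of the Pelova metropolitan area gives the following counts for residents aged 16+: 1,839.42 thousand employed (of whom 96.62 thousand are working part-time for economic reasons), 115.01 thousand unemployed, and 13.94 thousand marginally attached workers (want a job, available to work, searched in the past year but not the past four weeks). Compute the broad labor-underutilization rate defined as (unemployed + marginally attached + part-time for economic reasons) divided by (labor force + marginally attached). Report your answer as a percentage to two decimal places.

Broad underutilization rate ≈ 11.46%.

Labor force = 1,839.42 + 115.01 = 1,954.43 thousand.
Numerator = 115.01 + 13.94 + 96.62 = 225.57 thousand.
Denominator = 1,954.43 + 13.94 = 1,968.37 thousand.
Broad rate = 225.57 / 1,968.37 = 11.46%.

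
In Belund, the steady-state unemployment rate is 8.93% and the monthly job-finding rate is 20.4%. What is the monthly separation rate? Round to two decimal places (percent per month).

Separation rate ≈ 2.00% per month.

From u* = s/(s+f): s = u·f/(1−u).
s = 0.0893 × 20.4 / (1 − 0.0893) = 1.8217 / 0.9107 ≈ 2.00% per month.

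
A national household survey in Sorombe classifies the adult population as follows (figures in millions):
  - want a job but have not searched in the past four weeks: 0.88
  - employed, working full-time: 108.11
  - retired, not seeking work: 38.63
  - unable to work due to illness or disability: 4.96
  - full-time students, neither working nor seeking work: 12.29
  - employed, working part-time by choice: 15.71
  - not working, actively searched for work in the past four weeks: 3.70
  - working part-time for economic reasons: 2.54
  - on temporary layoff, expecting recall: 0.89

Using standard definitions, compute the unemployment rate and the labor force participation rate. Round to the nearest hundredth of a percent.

Employed = 108.11 + 15.71 + 2.54 = 126.36 million (anyone who worked, including part-time for economic reasons, counts as employed).
Unemployed = 3.70 + 0.89 = 4.59 million (jobless and actively searching, or on temporary layoff).
Labor force = 126.36 + 4.59 = 130.95 million.
Not in labor force = 0.88 + 38.63 + 4.96 + 12.29 = 56.76 million (those not working and not actively searching are outside the labor force — including those who want a job but have given up searching).
Civilian working-age population = 130.95 + 56.76 = 187.71 million.
Unemployment rate = 4.59 / 130.95 = 3.51%.
Labor force participation rate = 130.95 / 187.71 = 69.76%.

Unemployment rate ≈ 3.51%; labor force participation rate ≈ 69.76%.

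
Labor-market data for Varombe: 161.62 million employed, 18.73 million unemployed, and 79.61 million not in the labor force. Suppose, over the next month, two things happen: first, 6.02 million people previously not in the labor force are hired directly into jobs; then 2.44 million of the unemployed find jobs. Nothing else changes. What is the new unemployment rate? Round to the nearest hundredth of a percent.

New unemployment rate ≈ 8.74%.

Initially, labor force = 161.62 + 18.73 = 180.35 million, so u = 18.73/180.35 = 10.39%.
After the first change, employed and labor force both rise by 6.02; unemployed unchanged → E = 167.64, U = 18.73, labor force = 186.37 million.
After the second change, unemployed falls and employed rises by 2.44; labor force unchanged → E = 170.08, U = 16.29, labor force = 186.37 million.
New unemployment rate = 16.29 / 186.37 = 8.74%.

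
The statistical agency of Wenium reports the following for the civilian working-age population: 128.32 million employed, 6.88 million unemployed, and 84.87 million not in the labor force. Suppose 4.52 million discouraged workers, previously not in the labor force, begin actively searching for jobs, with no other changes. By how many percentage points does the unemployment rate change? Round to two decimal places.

Initially, labor force = 128.32 + 6.88 = 135.20 million, so u = 6.88/135.20 = 5.09%.
After the change, unemployed and labor force both rise by 4.52 → E = 128.32, U = 11.40, labor force = 139.72 million.
New unemployment rate = 11.40 / 139.72 = 8.16%.
Change = 8.16% − 5.09% = +3.07 percentage points.

The unemployment rate changes by +3.07 percentage points.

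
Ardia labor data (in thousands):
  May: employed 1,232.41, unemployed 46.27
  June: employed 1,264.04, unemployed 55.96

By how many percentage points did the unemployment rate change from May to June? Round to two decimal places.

The unemployment rate changed by +0.62 percentage points.

May: labor force = 1,232.41 + 46.27 = 1,278.68; u = 46.27/1,278.68 = 3.62%.
June: labor force = 1,264.04 + 55.96 = 1,320.00; u = 55.96/1,320.00 = 4.24%.
Change = 4.24% − 3.62% = +0.62 pp.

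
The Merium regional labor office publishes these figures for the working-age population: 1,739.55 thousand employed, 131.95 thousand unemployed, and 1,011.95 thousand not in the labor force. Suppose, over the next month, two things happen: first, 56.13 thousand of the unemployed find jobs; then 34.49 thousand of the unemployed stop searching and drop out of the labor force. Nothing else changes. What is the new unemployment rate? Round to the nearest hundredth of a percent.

Initially, labor force = 1,739.55 + 131.95 = 1,871.50 thousand, so u = 131.95/1,871.50 = 7.05%.
After the first change, unemployed falls and employed rises by 56.13; labor force unchanged → E = 1,795.68, U = 75.82, labor force = 1,871.50 thousand.
After the second change, unemployed and labor force both fall by 34.49 → E = 1,795.68, U = 41.33, labor force = 1,837.01 thousand.
New unemployment rate = 41.33 / 1,837.01 = 2.25%.

New unemployment rate ≈ 2.25%.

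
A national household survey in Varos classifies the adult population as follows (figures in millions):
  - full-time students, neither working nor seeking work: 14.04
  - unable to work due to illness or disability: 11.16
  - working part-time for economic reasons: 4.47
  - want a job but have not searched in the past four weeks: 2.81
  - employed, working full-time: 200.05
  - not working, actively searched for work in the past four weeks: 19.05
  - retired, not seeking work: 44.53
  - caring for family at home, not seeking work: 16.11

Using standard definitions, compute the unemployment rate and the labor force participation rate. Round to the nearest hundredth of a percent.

Employed = 4.47 + 200.05 = 204.52 million (anyone who worked, including part-time for economic reasons, counts as employed).
Unemployed = 19.05 million.
Labor force = 204.52 + 19.05 = 223.57 million.
Not in labor force = 14.04 + 11.16 + 2.81 + 44.53 + 16.11 = 88.65 million (those not working and not actively searching are outside the labor force — including those who want a job but have given up searching).
Civilian working-age population = 223.57 + 88.65 = 312.22 million.
Unemployment rate = 19.05 / 223.57 = 8.52%.
Labor force participation rate = 223.57 / 312.22 = 71.61%.

Unemployment rate ≈ 8.52%; labor force participation rate ≈ 71.61%.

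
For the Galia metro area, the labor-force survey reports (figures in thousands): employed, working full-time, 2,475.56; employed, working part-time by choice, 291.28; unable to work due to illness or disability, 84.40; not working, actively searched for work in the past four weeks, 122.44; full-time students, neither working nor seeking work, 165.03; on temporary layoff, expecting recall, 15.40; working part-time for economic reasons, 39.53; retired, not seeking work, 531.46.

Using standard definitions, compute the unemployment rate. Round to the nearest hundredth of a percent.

Unemployment rate ≈ 4.68%.

Employed = 2,475.56 + 291.28 + 39.53 = 2,806.37 thousand (anyone who worked, including part-time for economic reasons, counts as employed).
Unemployed = 122.44 + 15.40 = 137.84 thousand (jobless and actively searching, or on temporary layoff).
Labor force = 2,806.37 + 137.84 = 2,944.21 thousand.
Unemployment rate = 137.84 / 2,944.21 = 4.68%.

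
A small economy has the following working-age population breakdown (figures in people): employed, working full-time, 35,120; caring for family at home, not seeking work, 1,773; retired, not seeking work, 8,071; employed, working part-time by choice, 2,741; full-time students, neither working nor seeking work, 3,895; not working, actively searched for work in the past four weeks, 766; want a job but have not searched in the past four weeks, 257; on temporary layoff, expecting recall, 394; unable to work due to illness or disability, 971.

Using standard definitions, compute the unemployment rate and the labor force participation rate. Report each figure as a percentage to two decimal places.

Unemployment rate ≈ 2.97%; labor force participation rate ≈ 72.28%.

Employed = 35,120 + 2,741 = 37,861.
Unemployed = 766 + 394 = 1,160 (jobless and actively searching, or on temporary layoff).
Labor force = 37,861 + 1,160 = 39,021.
Not in labor force = 1,773 + 8,071 + 3,895 + 257 + 971 = 14,967 (those not working and not actively searching are outside the labor force — including those who want a job but have given up searching).
Civilian working-age population = 39,021 + 14,967 = 53,988.
Unemployment rate = 1,160 / 39,021 = 2.97%.
Labor force participation rate = 39,021 / 53,988 = 72.28%.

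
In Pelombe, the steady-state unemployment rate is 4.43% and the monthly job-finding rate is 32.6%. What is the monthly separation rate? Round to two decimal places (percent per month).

From u* = s/(s+f): s = u·f/(1−u).
s = 0.0443 × 32.6 / (1 − 0.0443) = 1.4442 / 0.9557 ≈ 1.51% per month.

Separation rate ≈ 1.51% per month.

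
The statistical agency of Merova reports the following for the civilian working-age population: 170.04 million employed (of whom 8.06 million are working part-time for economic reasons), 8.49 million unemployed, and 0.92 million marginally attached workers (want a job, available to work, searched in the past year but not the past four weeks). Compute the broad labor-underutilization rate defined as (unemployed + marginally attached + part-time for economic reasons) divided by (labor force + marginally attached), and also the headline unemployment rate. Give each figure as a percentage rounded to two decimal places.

Labor force = 170.04 + 8.49 = 178.53 million.
Numerator = 8.49 + 0.92 + 8.06 = 17.47 million.
Denominator = 178.53 + 0.92 = 179.45 million.
Broad rate = 17.47 / 179.45 = 9.74%.
Headline unemployment rate = 8.49 / 178.53 = 4.76%.

Broad underutilization rate ≈ 9.74%; headline unemployment rate ≈ 4.76%.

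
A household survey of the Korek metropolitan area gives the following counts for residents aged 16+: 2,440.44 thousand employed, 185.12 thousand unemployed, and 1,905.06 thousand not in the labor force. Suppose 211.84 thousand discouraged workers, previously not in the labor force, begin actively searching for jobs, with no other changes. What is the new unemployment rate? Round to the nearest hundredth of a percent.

New unemployment rate ≈ 13.99%.

Initially, labor force = 2,440.44 + 185.12 = 2,625.56 thousand, so u = 185.12/2,625.56 = 7.05%.
After the change, unemployed and labor force both rise by 211.84 → E = 2,440.44, U = 396.96, labor force = 2,837.40 thousand.
New unemployment rate = 396.96 / 2,837.40 = 13.99%.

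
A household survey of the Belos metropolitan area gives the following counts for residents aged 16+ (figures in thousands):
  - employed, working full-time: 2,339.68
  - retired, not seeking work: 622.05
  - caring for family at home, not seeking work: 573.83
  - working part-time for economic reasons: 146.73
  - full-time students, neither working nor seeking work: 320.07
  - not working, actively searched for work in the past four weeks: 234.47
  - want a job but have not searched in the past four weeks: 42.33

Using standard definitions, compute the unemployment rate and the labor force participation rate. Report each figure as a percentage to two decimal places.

Unemployment rate ≈ 8.62%; labor force participation rate ≈ 63.58%.

Employed = 2,339.68 + 146.73 = 2,486.41 thousand (anyone who worked, including part-time for economic reasons, counts as employed).
Unemployed = 234.47 thousand.
Labor force = 2,486.41 + 234.47 = 2,720.88 thousand.
Not in labor force = 622.05 + 573.83 + 320.07 + 42.33 = 1,558.28 thousand (those not working and not actively searching are outside the labor force — including those who want a job but have given up searching).
Civilian working-age population = 2,720.88 + 1,558.28 = 4,279.16 thousand.
Unemployment rate = 234.47 / 2,720.88 = 8.62%.
Labor force participation rate = 2,720.88 / 4,279.16 = 63.58%.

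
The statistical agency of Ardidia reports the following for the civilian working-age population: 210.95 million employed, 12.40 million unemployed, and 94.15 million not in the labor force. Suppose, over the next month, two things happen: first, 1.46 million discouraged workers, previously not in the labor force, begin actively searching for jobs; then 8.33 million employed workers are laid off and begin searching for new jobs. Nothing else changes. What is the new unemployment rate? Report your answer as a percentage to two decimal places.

Initially, labor force = 210.95 + 12.40 = 223.35 million, so u = 12.40/223.35 = 5.55%.
After the first change, unemployed and labor force both rise by 1.46 → E = 210.95, U = 13.86, labor force = 224.81 million.
After the second change, employed falls and unemployed rises by 8.33; labor force unchanged → E = 202.62, U = 22.19, labor force = 224.81 million.
New unemployment rate = 22.19 / 224.81 = 9.87%.

New unemployment rate ≈ 9.87%.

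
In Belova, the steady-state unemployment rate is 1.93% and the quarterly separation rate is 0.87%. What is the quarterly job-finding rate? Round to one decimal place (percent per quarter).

Job-finding rate ≈ 44.2% per quarter.

From u* = s/(s+f): f = s·(1−u)/u.
f = 0.87 × (1 − 0.0193) / 0.0193 = 0.8532 / 0.0193 ≈ 44.2% per quarter.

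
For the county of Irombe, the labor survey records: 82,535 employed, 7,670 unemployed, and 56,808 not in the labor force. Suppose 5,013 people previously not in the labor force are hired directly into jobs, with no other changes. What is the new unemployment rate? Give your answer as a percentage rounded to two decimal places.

Initially, labor force = 82,535 + 7,670 = 90,205, so u = 7,670/90,205 = 8.50%.
After the change, employed and labor force both rise by 5,013; unemployed unchanged → E = 87,548, U = 7,670, labor force = 95,218.
New unemployment rate = 7,670 / 95,218 = 8.06%.

New unemployment rate ≈ 8.06%.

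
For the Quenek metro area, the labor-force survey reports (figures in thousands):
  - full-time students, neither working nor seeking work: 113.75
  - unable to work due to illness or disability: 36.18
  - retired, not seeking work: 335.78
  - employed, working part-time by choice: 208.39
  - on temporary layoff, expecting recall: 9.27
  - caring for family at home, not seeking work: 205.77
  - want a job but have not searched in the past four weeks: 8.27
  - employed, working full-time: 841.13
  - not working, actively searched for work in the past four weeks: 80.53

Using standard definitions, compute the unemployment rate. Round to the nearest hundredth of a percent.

Unemployment rate ≈ 7.88%.

Employed = 208.39 + 841.13 = 1,049.52 thousand.
Unemployed = 9.27 + 80.53 = 89.80 thousand (jobless and actively searching, or on temporary layoff).
Labor force = 1,049.52 + 89.80 = 1,139.32 thousand.
Unemployment rate = 89.80 / 1,139.32 = 7.88%.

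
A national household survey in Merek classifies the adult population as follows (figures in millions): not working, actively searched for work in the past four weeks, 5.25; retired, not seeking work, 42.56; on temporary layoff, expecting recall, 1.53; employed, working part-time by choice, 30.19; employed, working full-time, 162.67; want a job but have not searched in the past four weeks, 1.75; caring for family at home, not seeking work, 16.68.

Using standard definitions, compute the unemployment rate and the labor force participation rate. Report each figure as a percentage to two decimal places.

Unemployment rate ≈ 3.40%; labor force participation rate ≈ 76.60%.

Employed = 30.19 + 162.67 = 192.86 million.
Unemployed = 5.25 + 1.53 = 6.78 million (jobless and actively searching, or on temporary layoff).
Labor force = 192.86 + 6.78 = 199.64 million.
Not in labor force = 42.56 + 1.75 + 16.68 = 60.99 million (those not working and not actively searching are outside the labor force — including those who want a job but have given up searching).
Civilian working-age population = 199.64 + 60.99 = 260.63 million.
Unemployment rate = 6.78 / 199.64 = 3.40%.
Labor force participation rate = 199.64 / 260.63 = 76.60%.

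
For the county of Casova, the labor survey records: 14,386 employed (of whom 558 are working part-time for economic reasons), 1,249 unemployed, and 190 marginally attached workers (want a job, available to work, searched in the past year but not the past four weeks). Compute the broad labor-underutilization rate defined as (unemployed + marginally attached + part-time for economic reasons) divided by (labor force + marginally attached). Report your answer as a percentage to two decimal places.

Broad underutilization rate ≈ 12.62%.

Labor force = 14,386 + 1,249 = 15,635.
Numerator = 1,249 + 190 + 558 = 1,997.
Denominator = 15,635 + 190 = 15,825.
Broad rate = 1,997 / 15,825 = 12.62%.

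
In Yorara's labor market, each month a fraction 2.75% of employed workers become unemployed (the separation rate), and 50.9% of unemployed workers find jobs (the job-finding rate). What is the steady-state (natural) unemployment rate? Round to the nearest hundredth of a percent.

Steady-state unemployment rate ≈ 5.13%.

At steady state the flows balance: s·E = f·U, so U/(E+U) = s/(s+f).
u* = 2.75 / (2.75 + 50.9) = 2.75 / 53.65 = 5.13%.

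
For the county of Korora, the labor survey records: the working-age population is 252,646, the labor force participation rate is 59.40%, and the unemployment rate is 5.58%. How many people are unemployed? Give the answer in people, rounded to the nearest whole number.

About 8,374 are unemployed.

Labor force = 0.5940 × 252,646 = 150,072.
Unemployed = 0.0558 × 150,072 ≈ 8,374.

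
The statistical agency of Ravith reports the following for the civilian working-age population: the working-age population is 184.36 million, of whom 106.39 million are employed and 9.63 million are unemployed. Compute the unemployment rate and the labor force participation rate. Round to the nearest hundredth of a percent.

Unemployment rate ≈ 8.30%; labor force participation rate ≈ 62.93%.

Labor force = employed + unemployed = 106.39 + 9.63 = 116.02 million.
Unemployment rate = 9.63 / 116.02 = 8.30%.
Labor force participation rate = 116.02 / 184.36 = 62.93%.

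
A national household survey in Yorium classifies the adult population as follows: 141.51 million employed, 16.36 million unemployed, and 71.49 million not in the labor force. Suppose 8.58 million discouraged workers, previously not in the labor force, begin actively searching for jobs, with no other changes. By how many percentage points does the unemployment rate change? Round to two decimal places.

The unemployment rate changes by +4.62 percentage points.

Initially, labor force = 141.51 + 16.36 = 157.87 million, so u = 16.36/157.87 = 10.36%.
After the change, unemployed and labor force both rise by 8.58 → E = 141.51, U = 24.94, labor force = 166.45 million.
New unemployment rate = 24.94 / 166.45 = 14.98%.
Change = 14.98% − 10.36% = +4.62 percentage points.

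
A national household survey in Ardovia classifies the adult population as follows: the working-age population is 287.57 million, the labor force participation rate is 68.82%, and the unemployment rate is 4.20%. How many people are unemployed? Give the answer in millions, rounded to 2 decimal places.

About 8.31 million are unemployed.

Labor force = 0.6882 × 287.57 = 197.91 million.
Unemployed = 0.0420 × 197.91 ≈ 8.31 million.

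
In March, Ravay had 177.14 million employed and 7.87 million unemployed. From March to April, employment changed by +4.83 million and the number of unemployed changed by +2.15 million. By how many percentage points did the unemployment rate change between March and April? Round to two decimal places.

The unemployment rate changed by +0.97 percentage points.

March: labor force = 177.14 + 7.87 = 185.01; u = 7.87/185.01 = 4.25%.
April: labor force = 181.97 + 10.02 = 191.99; u = 10.02/191.99 = 5.22%.
Change = 5.22% − 4.25% = +0.97 pp.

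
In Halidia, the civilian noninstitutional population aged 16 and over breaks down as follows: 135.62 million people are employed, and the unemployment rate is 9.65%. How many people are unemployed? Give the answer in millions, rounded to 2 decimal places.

About 14.49 million are unemployed.

Let U be the number unemployed. The labor force is E + U, and U/(E+U) = 0.0965.
So U = 0.0965 × 135.62 / (1 − 0.0965) = 13.0873 / 0.9035 ≈ 14.49 million.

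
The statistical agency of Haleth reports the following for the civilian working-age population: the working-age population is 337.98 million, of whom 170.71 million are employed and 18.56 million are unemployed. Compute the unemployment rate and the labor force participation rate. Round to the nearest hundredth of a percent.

Labor force = employed + unemployed = 170.71 + 18.56 = 189.27 million.
Unemployment rate = 18.56 / 189.27 = 9.81%.
Labor force participation rate = 189.27 / 337.98 = 56.00%.

Unemployment rate ≈ 9.81%; labor force participation rate ≈ 56.00%.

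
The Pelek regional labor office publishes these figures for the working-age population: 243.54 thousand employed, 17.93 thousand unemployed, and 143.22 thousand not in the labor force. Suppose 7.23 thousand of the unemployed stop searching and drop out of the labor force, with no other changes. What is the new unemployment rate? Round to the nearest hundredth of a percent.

New unemployment rate ≈ 4.21%.

Initially, labor force = 243.54 + 17.93 = 261.47 thousand, so u = 17.93/261.47 = 6.86%.
After the change, unemployed and labor force both fall by 7.23 → E = 243.54, U = 10.70, labor force = 254.24 thousand.
New unemployment rate = 10.70 / 254.24 = 4.21%.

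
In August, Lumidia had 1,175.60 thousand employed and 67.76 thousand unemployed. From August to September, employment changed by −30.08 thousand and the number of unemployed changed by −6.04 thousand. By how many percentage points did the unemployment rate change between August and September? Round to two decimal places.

The unemployment rate changed by −0.34 percentage points.

August: labor force = 1,175.60 + 67.76 = 1,243.36; u = 67.76/1,243.36 = 5.45%.
September: labor force = 1,145.52 + 61.72 = 1,207.24; u = 61.72/1,207.24 = 5.11%.
Change = 5.11% − 5.45% = −0.34 pp.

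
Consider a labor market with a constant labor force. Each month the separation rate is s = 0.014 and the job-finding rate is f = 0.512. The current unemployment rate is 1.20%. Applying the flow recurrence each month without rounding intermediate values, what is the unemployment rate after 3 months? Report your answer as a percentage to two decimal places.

Unemployment rate after three months ≈ 2.51%.

With a fixed labor force, u_{t+1} = u_t + s·(1−u_t) − f·u_t = u_t·(1−s−f) + s.
Here 1−s−f = 0.474 and s = 0.014.
u_1 = 0.012000 × 0.474 + 0.014 = 0.019688.
u_2 = 0.019688 × 0.474 + 0.014 = 0.023332.
u_3 = 0.023332 × 0.474 + 0.014 = 0.025059.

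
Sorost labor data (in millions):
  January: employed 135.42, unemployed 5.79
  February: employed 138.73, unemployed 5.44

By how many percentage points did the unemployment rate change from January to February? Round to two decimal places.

The unemployment rate changed by −0.33 percentage points.

January: labor force = 135.42 + 5.79 = 141.21; u = 5.79/141.21 = 4.10%.
February: labor force = 138.73 + 5.44 = 144.17; u = 5.44/144.17 = 3.77%.
Change = 3.77% − 4.10% = −0.33 pp.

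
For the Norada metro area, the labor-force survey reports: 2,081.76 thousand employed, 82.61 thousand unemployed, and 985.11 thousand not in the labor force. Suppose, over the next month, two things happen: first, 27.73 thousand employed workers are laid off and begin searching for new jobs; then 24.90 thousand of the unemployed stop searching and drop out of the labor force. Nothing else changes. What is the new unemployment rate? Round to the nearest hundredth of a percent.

Initially, labor force = 2,081.76 + 82.61 = 2,164.37 thousand, so u = 82.61/2,164.37 = 3.82%.
After the first change, employed falls and unemployed rises by 27.73; labor force unchanged → E = 2,054.03, U = 110.34, labor force = 2,164.37 thousand.
After the second change, unemployed and labor force both fall by 24.90 → E = 2,054.03, U = 85.44, labor force = 2,139.47 thousand.
New unemployment rate = 85.44 / 2,139.47 = 3.99%.

New unemployment rate ≈ 3.99%.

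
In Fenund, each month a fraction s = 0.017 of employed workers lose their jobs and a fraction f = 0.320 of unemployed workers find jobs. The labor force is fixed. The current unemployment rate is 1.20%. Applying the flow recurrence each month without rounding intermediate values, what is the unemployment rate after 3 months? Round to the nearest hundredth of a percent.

With a fixed labor force, u_{t+1} = u_t + s·(1−u_t) − f·u_t = u_t·(1−s−f) + s.
Here 1−s−f = 0.663 and s = 0.017.
u_1 = 0.012000 × 0.663 + 0.017 = 0.024956.
u_2 = 0.024956 × 0.663 + 0.017 = 0.033546.
u_3 = 0.033546 × 0.663 + 0.017 = 0.039241.

Unemployment rate after three months ≈ 3.92%.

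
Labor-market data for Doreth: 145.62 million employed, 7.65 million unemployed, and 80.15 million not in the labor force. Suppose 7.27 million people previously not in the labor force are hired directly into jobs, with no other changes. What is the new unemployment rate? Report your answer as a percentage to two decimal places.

New unemployment rate ≈ 4.77%.

Initially, labor force = 145.62 + 7.65 = 153.27 million, so u = 7.65/153.27 = 4.99%.
After the change, employed and labor force both rise by 7.27; unemployed unchanged → E = 152.89, U = 7.65, labor force = 160.54 million.
New unemployment rate = 7.65 / 160.54 = 4.77%.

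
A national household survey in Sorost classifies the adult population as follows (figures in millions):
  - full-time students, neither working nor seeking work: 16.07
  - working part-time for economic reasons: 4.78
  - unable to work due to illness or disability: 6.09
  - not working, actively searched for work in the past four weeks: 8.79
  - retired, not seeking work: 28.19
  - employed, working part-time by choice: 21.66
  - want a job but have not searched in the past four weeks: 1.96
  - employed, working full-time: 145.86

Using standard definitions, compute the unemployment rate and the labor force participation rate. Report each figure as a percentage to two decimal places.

Employed = 4.78 + 21.66 + 145.86 = 172.30 million (anyone who worked, including part-time for economic reasons, counts as employed).
Unemployed = 8.79 million.
Labor force = 172.30 + 8.79 = 181.09 million.
Not in labor force = 16.07 + 6.09 + 28.19 + 1.96 = 52.31 million (those not working and not actively searching are outside the labor force — including those who want a job but have given up searching).
Civilian working-age population = 181.09 + 52.31 = 233.40 million.
Unemployment rate = 8.79 / 181.09 = 4.85%.
Labor force participation rate = 181.09 / 233.40 = 77.59%.

Unemployment rate ≈ 4.85%; labor force participation rate ≈ 77.59%.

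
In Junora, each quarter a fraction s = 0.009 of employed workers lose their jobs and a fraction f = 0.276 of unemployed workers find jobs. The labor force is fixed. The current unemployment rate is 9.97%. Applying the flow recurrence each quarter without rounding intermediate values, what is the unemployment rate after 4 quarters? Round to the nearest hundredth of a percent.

Unemployment rate after four quarters ≈ 4.94%.

With a fixed labor force, u_{t+1} = u_t + s·(1−u_t) − f·u_t = u_t·(1−s−f) + s.
Here 1−s−f = 0.715 and s = 0.009.
u_1 = 0.099700 × 0.715 + 0.009 = 0.080285.
u_2 = 0.080285 × 0.715 + 0.009 = 0.066404.
u_3 = 0.066404 × 0.715 + 0.009 = 0.056479.
u_4 = 0.056479 × 0.715 + 0.009 = 0.049382.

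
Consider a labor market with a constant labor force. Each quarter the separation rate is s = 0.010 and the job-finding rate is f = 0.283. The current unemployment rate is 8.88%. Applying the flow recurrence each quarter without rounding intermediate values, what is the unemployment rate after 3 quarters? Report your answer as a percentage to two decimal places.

Unemployment rate after three quarters ≈ 5.34%.

With a fixed labor force, u_{t+1} = u_t + s·(1−u_t) − f·u_t = u_t·(1−s−f) + s.
Here 1−s−f = 0.707 and s = 0.010.
u_1 = 0.088800 × 0.707 + 0.010 = 0.072782.
u_2 = 0.072782 × 0.707 + 0.010 = 0.061457.
u_3 = 0.061457 × 0.707 + 0.010 = 0.053450.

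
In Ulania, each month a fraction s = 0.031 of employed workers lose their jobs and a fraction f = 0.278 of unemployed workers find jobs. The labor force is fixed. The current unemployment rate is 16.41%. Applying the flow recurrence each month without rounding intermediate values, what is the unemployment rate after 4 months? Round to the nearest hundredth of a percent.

Unemployment rate after four months ≈ 11.49%.

With a fixed labor force, u_{t+1} = u_t + s·(1−u_t) − f·u_t = u_t·(1−s−f) + s.
Here 1−s−f = 0.691 and s = 0.031.
u_1 = 0.164100 × 0.691 + 0.031 = 0.144393.
u_2 = 0.144393 × 0.691 + 0.031 = 0.130776.
u_3 = 0.130776 × 0.691 + 0.031 = 0.121366.
u_4 = 0.121366 × 0.691 + 0.031 = 0.114864.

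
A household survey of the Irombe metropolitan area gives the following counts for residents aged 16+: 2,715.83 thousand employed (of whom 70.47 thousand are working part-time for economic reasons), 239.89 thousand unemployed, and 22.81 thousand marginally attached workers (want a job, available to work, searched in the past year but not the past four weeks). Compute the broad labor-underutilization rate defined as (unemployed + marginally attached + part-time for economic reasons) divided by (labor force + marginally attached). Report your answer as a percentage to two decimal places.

Broad underutilization rate ≈ 11.19%.

Labor force = 2,715.83 + 239.89 = 2,955.72 thousand.
Numerator = 239.89 + 22.81 + 70.47 = 333.17 thousand.
Denominator = 2,955.72 + 22.81 = 2,978.53 thousand.
Broad rate = 333.17 / 2,978.53 = 11.19%.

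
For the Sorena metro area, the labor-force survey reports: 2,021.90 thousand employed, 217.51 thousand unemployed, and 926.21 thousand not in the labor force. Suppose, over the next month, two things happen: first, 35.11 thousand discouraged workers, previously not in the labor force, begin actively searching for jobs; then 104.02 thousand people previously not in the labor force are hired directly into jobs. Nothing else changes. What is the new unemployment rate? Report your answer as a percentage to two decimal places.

New unemployment rate ≈ 10.62%.

Initially, labor force = 2,021.90 + 217.51 = 2,239.41 thousand, so u = 217.51/2,239.41 = 9.71%.
After the first change, unemployed and labor force both rise by 35.11 → E = 2,021.90, U = 252.62, labor force = 2,274.52 thousand.
After the second change, employed and labor force both rise by 104.02; unemployed unchanged → E = 2,125.92, U = 252.62, labor force = 2,378.54 thousand.
New unemployment rate = 252.62 / 2,378.54 = 10.62%.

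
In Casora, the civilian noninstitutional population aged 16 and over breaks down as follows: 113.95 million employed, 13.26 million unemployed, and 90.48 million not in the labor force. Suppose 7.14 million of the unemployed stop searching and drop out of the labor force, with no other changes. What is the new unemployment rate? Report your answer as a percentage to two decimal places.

New unemployment rate ≈ 5.10%.

Initially, labor force = 113.95 + 13.26 = 127.21 million, so u = 13.26/127.21 = 10.42%.
After the change, unemployed and labor force both fall by 7.14 → E = 113.95, U = 6.12, labor force = 120.07 million.
New unemployment rate = 6.12 / 120.07 = 5.10%.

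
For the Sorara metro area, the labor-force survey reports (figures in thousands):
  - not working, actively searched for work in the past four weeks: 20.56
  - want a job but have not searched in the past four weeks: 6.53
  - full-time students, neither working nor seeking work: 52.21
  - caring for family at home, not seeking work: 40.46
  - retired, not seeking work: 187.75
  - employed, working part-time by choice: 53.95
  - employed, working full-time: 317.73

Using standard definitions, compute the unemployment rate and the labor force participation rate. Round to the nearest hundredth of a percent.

Employed = 53.95 + 317.73 = 371.68 thousand.
Unemployed = 20.56 thousand.
Labor force = 371.68 + 20.56 = 392.24 thousand.
Not in labor force = 6.53 + 52.21 + 40.46 + 187.75 = 286.95 thousand (those not working and not actively searching are outside the labor force — including those who want a job but have given up searching).
Civilian working-age population = 392.24 + 286.95 = 679.19 thousand.
Unemployment rate = 20.56 / 392.24 = 5.24%.
Labor force participation rate = 392.24 / 679.19 = 57.75%.

Unemployment rate ≈ 5.24%; labor force participation rate ≈ 57.75%.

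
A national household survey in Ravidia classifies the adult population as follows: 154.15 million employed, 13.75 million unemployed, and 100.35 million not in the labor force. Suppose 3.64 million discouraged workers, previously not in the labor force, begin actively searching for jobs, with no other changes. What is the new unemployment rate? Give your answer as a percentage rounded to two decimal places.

Initially, labor force = 154.15 + 13.75 = 167.90 million, so u = 13.75/167.90 = 8.19%.
After the change, unemployed and labor force both rise by 3.64 → E = 154.15, U = 17.39, labor force = 171.54 million.
New unemployment rate = 17.39 / 171.54 = 10.14%.

New unemployment rate ≈ 10.14%.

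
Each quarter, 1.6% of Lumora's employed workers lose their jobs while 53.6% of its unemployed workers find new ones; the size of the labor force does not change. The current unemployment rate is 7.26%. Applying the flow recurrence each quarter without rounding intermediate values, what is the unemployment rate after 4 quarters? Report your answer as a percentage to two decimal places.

With a fixed labor force, u_{t+1} = u_t + s·(1−u_t) − f·u_t = u_t·(1−s−f) + s.
Here 1−s−f = 0.448 and s = 0.016.
u_1 = 0.072600 × 0.448 + 0.016 = 0.048525.
u_2 = 0.048525 × 0.448 + 0.016 = 0.037739.
u_3 = 0.037739 × 0.448 + 0.016 = 0.032907.
u_4 = 0.032907 × 0.448 + 0.016 = 0.030742.

Unemployment rate after four quarters ≈ 3.07%.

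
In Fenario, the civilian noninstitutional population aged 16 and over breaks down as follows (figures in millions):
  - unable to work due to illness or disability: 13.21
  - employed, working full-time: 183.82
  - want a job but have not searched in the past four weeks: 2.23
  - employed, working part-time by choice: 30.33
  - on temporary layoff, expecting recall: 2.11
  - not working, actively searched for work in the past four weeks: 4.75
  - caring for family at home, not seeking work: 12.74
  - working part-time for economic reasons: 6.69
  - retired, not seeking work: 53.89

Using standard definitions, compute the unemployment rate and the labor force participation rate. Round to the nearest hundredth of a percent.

Employed = 183.82 + 30.33 + 6.69 = 220.84 million (anyone who worked, including part-time for economic reasons, counts as employed).
Unemployed = 2.11 + 4.75 = 6.86 million (jobless and actively searching, or on temporary layoff).
Labor force = 220.84 + 6.86 = 227.70 million.
Not in labor force = 13.21 + 2.23 + 12.74 + 53.89 = 82.07 million (those not working and not actively searching are outside the labor force — including those who want a job but have given up searching).
Civilian working-age population = 227.70 + 82.07 = 309.77 million.
Unemployment rate = 6.86 / 227.70 = 3.01%.
Labor force participation rate = 227.70 / 309.77 = 73.51%.

Unemployment rate ≈ 3.01%; labor force participation rate ≈ 73.51%.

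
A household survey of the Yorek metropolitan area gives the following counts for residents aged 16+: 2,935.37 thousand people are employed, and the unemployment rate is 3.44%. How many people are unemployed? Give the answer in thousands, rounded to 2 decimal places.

Let U be the number unemployed. The labor force is E + U, and U/(E+U) = 0.0344.
So U = 0.0344 × 2,935.37 / (1 − 0.0344) = 100.9767 / 0.9656 ≈ 104.57 thousand.

About 104.57 thousand are unemployed.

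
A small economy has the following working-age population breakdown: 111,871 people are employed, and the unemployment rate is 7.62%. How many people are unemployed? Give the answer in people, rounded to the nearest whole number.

Let U be the number unemployed. The labor force is E + U, and U/(E+U) = 0.0762.
So U = 0.0762 × 111,871 / (1 − 0.0762) = 8524.57 / 0.9238 ≈ 9,228.

About 9,228 are unemployed.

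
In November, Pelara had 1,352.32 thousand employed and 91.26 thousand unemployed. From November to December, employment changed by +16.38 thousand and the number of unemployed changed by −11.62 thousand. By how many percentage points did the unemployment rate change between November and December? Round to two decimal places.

November: labor force = 1,352.32 + 91.26 = 1,443.58; u = 91.26/1,443.58 = 6.32%.
December: labor force = 1,368.70 + 79.64 = 1,448.34; u = 79.64/1,448.34 = 5.50%.
Change = 5.50% − 6.32% = −0.82 pp.

The unemployment rate changed by −0.82 percentage points.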